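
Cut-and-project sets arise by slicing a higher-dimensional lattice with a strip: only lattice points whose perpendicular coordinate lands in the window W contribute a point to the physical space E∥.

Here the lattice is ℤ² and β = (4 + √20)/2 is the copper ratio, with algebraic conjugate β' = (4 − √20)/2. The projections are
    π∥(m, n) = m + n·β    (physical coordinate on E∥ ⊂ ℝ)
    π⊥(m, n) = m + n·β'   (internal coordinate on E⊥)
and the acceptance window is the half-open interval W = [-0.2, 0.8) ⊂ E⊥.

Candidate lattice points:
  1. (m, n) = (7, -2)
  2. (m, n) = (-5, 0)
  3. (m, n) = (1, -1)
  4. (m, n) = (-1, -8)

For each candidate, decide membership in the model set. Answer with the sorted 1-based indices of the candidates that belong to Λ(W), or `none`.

none

Compute β' = (4−√20)/2 = -0.236068, so π⊥(m,n) = m -0.236068·n.
[1] lift (7,-2): star map gives 7.472136; window check -0.2 ≤ 7.472136 < 0.8 is false → out
[2] lift (-5,0): star map gives -5.000000; window check -0.2 ≤ -5.000000 < 0.8 is false → out
[3] lift (1,-1): star map gives 1.236068; window check -0.2 ≤ 1.236068 < 0.8 is false → out
[4] lift (-1,-8): star map gives 0.888544; window check -0.2 ≤ 0.888544 < 0.8 is false → out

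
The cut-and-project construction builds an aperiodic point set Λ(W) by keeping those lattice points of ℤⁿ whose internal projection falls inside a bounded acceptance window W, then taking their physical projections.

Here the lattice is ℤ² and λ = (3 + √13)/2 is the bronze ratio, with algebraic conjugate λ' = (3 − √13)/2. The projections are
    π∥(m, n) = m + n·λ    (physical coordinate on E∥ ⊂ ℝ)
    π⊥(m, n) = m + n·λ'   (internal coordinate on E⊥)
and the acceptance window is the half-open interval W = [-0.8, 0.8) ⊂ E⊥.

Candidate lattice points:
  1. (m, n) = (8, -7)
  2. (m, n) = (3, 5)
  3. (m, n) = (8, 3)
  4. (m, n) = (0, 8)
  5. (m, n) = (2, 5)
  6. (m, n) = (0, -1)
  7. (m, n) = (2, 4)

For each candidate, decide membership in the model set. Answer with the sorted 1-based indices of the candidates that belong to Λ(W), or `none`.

Numerically λ ≈ 3.3028 and λ' = −1/λ ≈ -0.3028.
[1] lift (8,-7): star map gives 10.1194; window check -0.8 ≤ 10.1194 < 0.8 is false → out
[2] lift (3,5): star map gives 1.4861; window check -0.8 ≤ 1.4861 < 0.8 is false → out
[3] lift (8,3): star map gives 7.0917; window check -0.8 ≤ 7.0917 < 0.8 is false → out
[4] lift (0,8): star map gives -2.4222; window check -0.8 ≤ -2.4222 < 0.8 is false → out
[5] lift (2,5): star map gives 0.4861; window check -0.8 ≤ 0.4861 < 0.8 is true → IN Λ
[6] lift (0,-1): star map gives 0.3028; window check -0.8 ≤ 0.3028 < 0.8 is true → IN Λ
[7] lift (2,4): star map gives 0.7889; window check -0.8 ≤ 0.7889 < 0.8 is true → IN Λ

5, 6, 7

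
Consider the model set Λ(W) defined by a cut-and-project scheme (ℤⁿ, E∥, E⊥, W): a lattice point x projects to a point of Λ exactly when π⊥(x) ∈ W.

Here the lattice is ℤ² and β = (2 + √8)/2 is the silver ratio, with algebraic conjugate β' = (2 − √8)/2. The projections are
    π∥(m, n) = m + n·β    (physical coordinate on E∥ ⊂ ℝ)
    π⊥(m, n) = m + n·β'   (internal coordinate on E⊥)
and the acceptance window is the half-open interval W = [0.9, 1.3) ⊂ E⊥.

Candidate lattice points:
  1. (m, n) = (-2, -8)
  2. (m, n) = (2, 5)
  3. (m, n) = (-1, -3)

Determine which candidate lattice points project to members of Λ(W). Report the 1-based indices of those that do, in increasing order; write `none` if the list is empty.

Numerically β ≈ 2.41421 and β' = −1/β ≈ -0.41421.
[1] lift (-2,-8): star map gives 1.31371; window check 0.9 ≤ 1.31371 < 1.3 is false → out
[2] lift (2,5): star map gives -0.07107; window check 0.9 ≤ -0.07107 < 1.3 is false → out
[3] lift (-1,-3): star map gives 0.24264; window check 0.9 ≤ 0.24264 < 1.3 is false → out

none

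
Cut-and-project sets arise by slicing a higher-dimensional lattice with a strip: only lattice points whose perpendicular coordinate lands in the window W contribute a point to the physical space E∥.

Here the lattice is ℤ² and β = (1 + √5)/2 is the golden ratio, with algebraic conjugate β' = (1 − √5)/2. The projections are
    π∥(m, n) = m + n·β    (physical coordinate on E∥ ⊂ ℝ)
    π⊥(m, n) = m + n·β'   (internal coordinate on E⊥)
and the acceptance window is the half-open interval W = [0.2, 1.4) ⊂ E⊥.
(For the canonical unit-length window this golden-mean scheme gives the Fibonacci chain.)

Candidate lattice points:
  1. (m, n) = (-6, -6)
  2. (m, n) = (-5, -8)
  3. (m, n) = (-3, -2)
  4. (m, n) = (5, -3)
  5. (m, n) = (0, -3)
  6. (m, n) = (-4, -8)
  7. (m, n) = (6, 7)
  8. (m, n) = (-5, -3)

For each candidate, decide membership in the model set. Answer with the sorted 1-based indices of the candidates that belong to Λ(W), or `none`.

6

Numerically β ≈ 1.618034 and β' = −1/β ≈ -0.618034.
#1 (-6,-6): internal coord -6 + (-6)·β' = -2.291796; -2.291796 ∉ [0.2, 1.4) → out
#2 (-5,-8): internal coord -5 + (-8)·β' = -0.055728; -0.055728 ∉ [0.2, 1.4) → out
#3 (-3,-2): internal coord -3 + (-2)·β' = -1.763932; -1.763932 ∉ [0.2, 1.4) → out
#4 (5,-3): internal coord 5 + (-3)·β' = +6.854102; +6.854102 ∉ [0.2, 1.4) → out
#5 (0,-3): internal coord 0 + (-3)·β' = +1.854102; +1.854102 ∉ [0.2, 1.4) → out
#6 (-4,-8): internal coord -4 + (-8)·β' = +0.944272; +0.944272 ∈ [0.2, 1.4) → IN Λ
#7 (6,7): internal coord 6 + (7)·β' = +1.673762; +1.673762 ∉ [0.2, 1.4) → out
#8 (-5,-3): internal coord -5 + (-3)·β' = -3.145898; -3.145898 ∉ [0.2, 1.4) → out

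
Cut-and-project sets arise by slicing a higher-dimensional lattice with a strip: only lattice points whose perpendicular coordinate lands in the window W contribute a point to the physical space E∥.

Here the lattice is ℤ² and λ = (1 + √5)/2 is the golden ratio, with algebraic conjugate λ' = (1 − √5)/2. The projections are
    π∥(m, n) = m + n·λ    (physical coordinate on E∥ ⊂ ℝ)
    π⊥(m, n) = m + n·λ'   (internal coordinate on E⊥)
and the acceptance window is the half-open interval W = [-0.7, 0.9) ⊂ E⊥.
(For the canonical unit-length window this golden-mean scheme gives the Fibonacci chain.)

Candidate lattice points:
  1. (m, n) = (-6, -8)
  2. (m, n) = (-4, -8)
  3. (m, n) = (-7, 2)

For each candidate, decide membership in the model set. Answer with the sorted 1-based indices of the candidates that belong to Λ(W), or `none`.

Compute λ' = (1−√5)/2 = -0.618034, so π⊥(m,n) = m -0.618034·n.
#1 (-6,-8): internal coord -6 + (-8)·λ' = -1.055728; -1.055728 ∉ [-0.7, 0.9) → out
#2 (-4,-8): internal coord -4 + (-8)·λ' = +0.944272; +0.944272 ∉ [-0.7, 0.9) → out
#3 (-7,2): internal coord -7 + (2)·λ' = -8.236068; -8.236068 ∉ [-0.7, 0.9) → out

none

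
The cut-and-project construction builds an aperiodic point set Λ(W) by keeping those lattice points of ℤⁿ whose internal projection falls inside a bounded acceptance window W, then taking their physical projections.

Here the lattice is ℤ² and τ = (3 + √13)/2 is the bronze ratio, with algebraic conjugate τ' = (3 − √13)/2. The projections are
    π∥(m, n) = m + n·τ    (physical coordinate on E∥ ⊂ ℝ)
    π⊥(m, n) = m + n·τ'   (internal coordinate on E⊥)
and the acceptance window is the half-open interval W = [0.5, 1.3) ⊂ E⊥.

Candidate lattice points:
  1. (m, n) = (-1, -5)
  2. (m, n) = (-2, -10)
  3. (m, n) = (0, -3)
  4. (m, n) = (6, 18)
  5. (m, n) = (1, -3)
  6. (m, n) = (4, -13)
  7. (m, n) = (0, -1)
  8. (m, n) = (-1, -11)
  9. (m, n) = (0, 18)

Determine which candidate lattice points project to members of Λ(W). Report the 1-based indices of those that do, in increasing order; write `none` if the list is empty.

1, 2, 3, 4

Numerically τ ≈ 3.302776 and τ' = −1/τ ≈ -0.302776.
candidate 1: (m,n)=(-1,-5) → π∥ = -1-5·τ ≈ -17.513878, π⊥ = -1-5·τ' ≈ 0.513878 ∈ [0.5, 1.3) ⇒ IN Λ
candidate 2: (m,n)=(-2,-10) → π∥ = -2-10·τ ≈ -35.027756, π⊥ = -2-10·τ' ≈ 1.027756 ∈ [0.5, 1.3) ⇒ IN Λ
candidate 3: (m,n)=(0,-3) → π∥ = 0-3·τ ≈ -9.908327, π⊥ = 0-3·τ' ≈ 0.908327 ∈ [0.5, 1.3) ⇒ IN Λ
candidate 4: (m,n)=(6,18) → π∥ = 6+18·τ ≈ 65.449961, π⊥ = 6+18·τ' ≈ 0.550039 ∈ [0.5, 1.3) ⇒ IN Λ
candidate 5: (m,n)=(1,-3) → π∥ = 1-3·τ ≈ -8.908327, π⊥ = 1-3·τ' ≈ 1.908327 ∉ [0.5, 1.3) ⇒ out
candidate 6: (m,n)=(4,-13) → π∥ = 4-13·τ ≈ -38.936083, π⊥ = 4-13·τ' ≈ 7.936083 ∉ [0.5, 1.3) ⇒ out
candidate 7: (m,n)=(0,-1) → π∥ = 0-1·τ ≈ -3.302776, π⊥ = 0-1·τ' ≈ 0.302776 ∉ [0.5, 1.3) ⇒ out
candidate 8: (m,n)=(-1,-11) → π∥ = -1-11·τ ≈ -37.330532, π⊥ = -1-11·τ' ≈ 2.330532 ∉ [0.5, 1.3) ⇒ out
candidate 9: (m,n)=(0,18) → π∥ = 0+18·τ ≈ 59.449961, π⊥ = 0+18·τ' ≈ -5.449961 ∉ [0.5, 1.3) ⇒ out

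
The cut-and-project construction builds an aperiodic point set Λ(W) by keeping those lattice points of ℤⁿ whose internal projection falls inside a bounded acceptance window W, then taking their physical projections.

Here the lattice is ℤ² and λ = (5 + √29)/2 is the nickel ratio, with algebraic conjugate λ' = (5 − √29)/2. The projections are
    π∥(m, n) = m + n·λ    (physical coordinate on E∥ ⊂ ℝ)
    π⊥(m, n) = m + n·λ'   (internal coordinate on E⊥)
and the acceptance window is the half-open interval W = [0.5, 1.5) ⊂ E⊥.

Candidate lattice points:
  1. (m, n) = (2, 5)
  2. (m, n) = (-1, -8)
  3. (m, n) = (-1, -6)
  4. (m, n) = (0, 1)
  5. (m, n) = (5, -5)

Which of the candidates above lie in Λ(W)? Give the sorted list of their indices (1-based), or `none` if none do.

Numerically λ ≈ 5.19258 and λ' = −1/λ ≈ -0.19258.
candidate 1: (m,n)=(2,5) → π∥ = 2+5·λ ≈ 27.96291, π⊥ = 2+5·λ' ≈ 1.03709 ∈ [0.5, 1.5) ⇒ IN Λ
candidate 2: (m,n)=(-1,-8) → π∥ = -1-8·λ ≈ -42.54066, π⊥ = -1-8·λ' ≈ 0.54066 ∈ [0.5, 1.5) ⇒ IN Λ
candidate 3: (m,n)=(-1,-6) → π∥ = -1-6·λ ≈ -32.15549, π⊥ = -1-6·λ' ≈ 0.15549 ∉ [0.5, 1.5) ⇒ out
candidate 4: (m,n)=(0,1) → π∥ = 0+1·λ ≈ 5.19258, π⊥ = 0+1·λ' ≈ -0.19258 ∉ [0.5, 1.5) ⇒ out
candidate 5: (m,n)=(5,-5) → π∥ = 5-5·λ ≈ -20.96291, π⊥ = 5-5·λ' ≈ 5.96291 ∉ [0.5, 1.5) ⇒ out

1, 2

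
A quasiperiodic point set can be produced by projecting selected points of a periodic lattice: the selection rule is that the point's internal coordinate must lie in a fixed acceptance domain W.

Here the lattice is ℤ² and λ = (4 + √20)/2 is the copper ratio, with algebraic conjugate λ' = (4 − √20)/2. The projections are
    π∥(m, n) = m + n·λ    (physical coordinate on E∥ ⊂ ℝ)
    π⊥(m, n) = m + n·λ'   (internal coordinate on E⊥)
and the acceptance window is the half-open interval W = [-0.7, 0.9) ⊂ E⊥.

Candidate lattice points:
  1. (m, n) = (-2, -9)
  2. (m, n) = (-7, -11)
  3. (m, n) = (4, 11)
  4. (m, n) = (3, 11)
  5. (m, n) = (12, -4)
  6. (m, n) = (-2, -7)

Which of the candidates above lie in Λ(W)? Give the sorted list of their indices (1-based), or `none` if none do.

λ' = (4−√20)/2 ≈ -0.2361.
candidate 1: (m,n)=(-2,-9) → π∥ = -2-9·λ ≈ -40.1246, π⊥ = -2-9·λ' ≈ 0.1246 ∈ [-0.7, 0.9) ⇒ IN Λ
candidate 2: (m,n)=(-7,-11) → π∥ = -7-11·λ ≈ -53.5967, π⊥ = -7-11·λ' ≈ -4.4033 ∉ [-0.7, 0.9) ⇒ out
candidate 3: (m,n)=(4,11) → π∥ = 4+11·λ ≈ 50.5967, π⊥ = 4+11·λ' ≈ 1.4033 ∉ [-0.7, 0.9) ⇒ out
candidate 4: (m,n)=(3,11) → π∥ = 3+11·λ ≈ 49.5967, π⊥ = 3+11·λ' ≈ 0.4033 ∈ [-0.7, 0.9) ⇒ IN Λ
candidate 5: (m,n)=(12,-4) → π∥ = 12-4·λ ≈ -4.9443, π⊥ = 12-4·λ' ≈ 12.9443 ∉ [-0.7, 0.9) ⇒ out
candidate 6: (m,n)=(-2,-7) → π∥ = -2-7·λ ≈ -31.6525, π⊥ = -2-7·λ' ≈ -0.3475 ∈ [-0.7, 0.9) ⇒ IN Λ

1, 4, 6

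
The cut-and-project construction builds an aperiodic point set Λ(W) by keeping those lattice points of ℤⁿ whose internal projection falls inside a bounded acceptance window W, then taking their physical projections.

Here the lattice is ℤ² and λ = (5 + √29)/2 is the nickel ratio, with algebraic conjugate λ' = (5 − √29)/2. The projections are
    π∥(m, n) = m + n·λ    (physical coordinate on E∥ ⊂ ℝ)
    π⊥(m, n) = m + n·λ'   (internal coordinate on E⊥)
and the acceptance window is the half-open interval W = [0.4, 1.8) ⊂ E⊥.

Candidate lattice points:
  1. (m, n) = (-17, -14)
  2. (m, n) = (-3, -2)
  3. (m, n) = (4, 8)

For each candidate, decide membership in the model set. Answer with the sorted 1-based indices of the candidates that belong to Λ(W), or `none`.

Numerically λ ≈ 5.192582 and λ' = −1/λ ≈ -0.192582.
[1] lift (-17,-14): star map gives -14.303846; window check 0.4 ≤ -14.303846 < 1.8 is false → out
[2] lift (-3,-2): star map gives -2.614835; window check 0.4 ≤ -2.614835 < 1.8 is false → out
[3] lift (4,8): star map gives 2.459341; window check 0.4 ≤ 2.459341 < 1.8 is false → out

none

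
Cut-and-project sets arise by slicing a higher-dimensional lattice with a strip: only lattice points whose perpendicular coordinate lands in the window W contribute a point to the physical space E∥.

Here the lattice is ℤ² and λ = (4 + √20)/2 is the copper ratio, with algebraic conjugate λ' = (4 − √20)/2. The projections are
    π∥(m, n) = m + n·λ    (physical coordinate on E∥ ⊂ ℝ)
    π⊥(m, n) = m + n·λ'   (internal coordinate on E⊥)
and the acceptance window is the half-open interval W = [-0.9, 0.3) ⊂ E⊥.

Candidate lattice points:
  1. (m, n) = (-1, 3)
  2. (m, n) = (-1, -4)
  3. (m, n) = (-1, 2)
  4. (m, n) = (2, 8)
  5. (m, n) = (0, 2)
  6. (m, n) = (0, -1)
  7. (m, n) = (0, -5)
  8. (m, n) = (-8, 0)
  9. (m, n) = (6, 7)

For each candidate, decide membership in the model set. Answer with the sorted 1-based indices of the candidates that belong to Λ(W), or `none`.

λ' = (4−√20)/2 ≈ -0.2361.
candidate 1: (m,n)=(-1,3) → π∥ = -1+3·λ ≈ 11.7082, π⊥ = -1+3·λ' ≈ -1.7082 ∉ [-0.9, 0.3) ⇒ out
candidate 2: (m,n)=(-1,-4) → π∥ = -1-4·λ ≈ -17.9443, π⊥ = -1-4·λ' ≈ -0.0557 ∈ [-0.9, 0.3) ⇒ IN Λ
candidate 3: (m,n)=(-1,2) → π∥ = -1+2·λ ≈ 7.4721, π⊥ = -1+2·λ' ≈ -1.4721 ∉ [-0.9, 0.3) ⇒ out
candidate 4: (m,n)=(2,8) → π∥ = 2+8·λ ≈ 35.8885, π⊥ = 2+8·λ' ≈ 0.1115 ∈ [-0.9, 0.3) ⇒ IN Λ
candidate 5: (m,n)=(0,2) → π∥ = 0+2·λ ≈ 8.4721, π⊥ = 0+2·λ' ≈ -0.4721 ∈ [-0.9, 0.3) ⇒ IN Λ
candidate 6: (m,n)=(0,-1) → π∥ = 0-1·λ ≈ -4.2361, π⊥ = 0-1·λ' ≈ 0.2361 ∈ [-0.9, 0.3) ⇒ IN Λ
candidate 7: (m,n)=(0,-5) → π∥ = 0-5·λ ≈ -21.1803, π⊥ = 0-5·λ' ≈ 1.1803 ∉ [-0.9, 0.3) ⇒ out
candidate 8: (m,n)=(-8,0) → π∥ = -8+0·λ ≈ -8.0000, π⊥ = -8+0·λ' ≈ -8.0000 ∉ [-0.9, 0.3) ⇒ out
candidate 9: (m,n)=(6,7) → π∥ = 6+7·λ ≈ 35.6525, π⊥ = 6+7·λ' ≈ 4.3475 ∉ [-0.9, 0.3) ⇒ out

2, 4, 5, 6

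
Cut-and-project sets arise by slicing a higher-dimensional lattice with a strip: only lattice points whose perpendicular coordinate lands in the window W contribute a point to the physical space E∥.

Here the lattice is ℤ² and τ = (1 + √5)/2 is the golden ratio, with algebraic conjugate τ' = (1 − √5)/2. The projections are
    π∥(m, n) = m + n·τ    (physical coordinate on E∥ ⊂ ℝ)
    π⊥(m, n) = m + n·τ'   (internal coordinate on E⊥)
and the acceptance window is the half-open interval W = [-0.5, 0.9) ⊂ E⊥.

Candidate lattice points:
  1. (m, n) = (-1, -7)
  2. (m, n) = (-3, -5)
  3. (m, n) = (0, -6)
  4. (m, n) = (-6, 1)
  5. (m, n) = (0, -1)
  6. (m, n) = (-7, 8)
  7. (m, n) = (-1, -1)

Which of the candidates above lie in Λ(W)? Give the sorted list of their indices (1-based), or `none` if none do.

2, 5, 7

Compute τ' = (1−√5)/2 = -0.61803, so π⊥(m,n) = m -0.61803·n.
#1 (-1,-7): internal coord -1 + (-7)·τ' = +3.32624; +3.32624 ∉ [-0.5, 0.9) → out
#2 (-3,-5): internal coord -3 + (-5)·τ' = +0.09017; +0.09017 ∈ [-0.5, 0.9) → IN Λ
#3 (0,-6): internal coord 0 + (-6)·τ' = +3.70820; +3.70820 ∉ [-0.5, 0.9) → out
#4 (-6,1): internal coord -6 + (1)·τ' = -6.61803; -6.61803 ∉ [-0.5, 0.9) → out
#5 (0,-1): internal coord 0 + (-1)·τ' = +0.61803; +0.61803 ∈ [-0.5, 0.9) → IN Λ
#6 (-7,8): internal coord -7 + (8)·τ' = -11.94427; -11.94427 ∉ [-0.5, 0.9) → out
#7 (-1,-1): internal coord -1 + (-1)·τ' = -0.38197; -0.38197 ∈ [-0.5, 0.9) → IN Λ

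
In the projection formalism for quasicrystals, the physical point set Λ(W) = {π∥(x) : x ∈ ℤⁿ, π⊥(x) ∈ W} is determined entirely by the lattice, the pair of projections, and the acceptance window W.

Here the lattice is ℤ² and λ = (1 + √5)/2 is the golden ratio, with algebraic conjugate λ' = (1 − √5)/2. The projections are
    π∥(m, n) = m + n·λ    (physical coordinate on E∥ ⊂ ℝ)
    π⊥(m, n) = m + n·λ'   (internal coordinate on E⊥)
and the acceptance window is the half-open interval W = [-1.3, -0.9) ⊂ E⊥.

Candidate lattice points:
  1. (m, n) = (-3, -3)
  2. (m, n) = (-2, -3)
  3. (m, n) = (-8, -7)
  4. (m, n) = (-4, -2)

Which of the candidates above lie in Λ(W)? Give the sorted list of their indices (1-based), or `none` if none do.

λ' = (1−√5)/2 ≈ -0.6180.
[1] lift (-3,-3): star map gives -1.1459; window check -1.3 ≤ -1.1459 < -0.9 is true → IN Λ
[2] lift (-2,-3): star map gives -0.1459; window check -1.3 ≤ -0.1459 < -0.9 is false → out
[3] lift (-8,-7): star map gives -3.6738; window check -1.3 ≤ -3.6738 < -0.9 is false → out
[4] lift (-4,-2): star map gives -2.7639; window check -1.3 ≤ -2.7639 < -0.9 is false → out

1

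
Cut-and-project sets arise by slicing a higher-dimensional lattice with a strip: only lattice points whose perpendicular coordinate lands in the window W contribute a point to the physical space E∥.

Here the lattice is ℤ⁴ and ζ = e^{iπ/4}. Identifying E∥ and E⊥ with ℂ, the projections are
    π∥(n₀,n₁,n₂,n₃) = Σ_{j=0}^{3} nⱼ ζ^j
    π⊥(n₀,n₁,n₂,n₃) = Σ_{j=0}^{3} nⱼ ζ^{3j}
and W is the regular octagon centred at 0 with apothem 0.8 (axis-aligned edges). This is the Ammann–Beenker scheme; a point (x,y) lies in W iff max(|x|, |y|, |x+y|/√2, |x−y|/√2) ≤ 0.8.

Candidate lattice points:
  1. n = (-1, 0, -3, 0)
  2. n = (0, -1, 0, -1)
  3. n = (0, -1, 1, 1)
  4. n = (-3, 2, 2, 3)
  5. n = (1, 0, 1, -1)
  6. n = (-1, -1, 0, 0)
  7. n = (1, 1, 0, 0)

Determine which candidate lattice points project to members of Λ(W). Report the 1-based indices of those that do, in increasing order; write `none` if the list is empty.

π⊥(n) = n₀ + n₁ζ³ + n₂ζ⁶ + n₃ζ⁹ where ζ = e^{iπ/4}.
#1 (-1, 0, -3, 0): internal (-1.0000, 3.0000); octagon support 3.0000 vs apothem 0.8 → ∉ W
#2 (0, -1, 0, -1): internal (0.0000, -1.4142); octagon support 1.4142 vs apothem 0.8 → ∉ W
#3 (0, -1, 1, 1): internal (1.4142, -1.0000); octagon support 1.7071 vs apothem 0.8 → ∉ W
#4 (-3, 2, 2, 3): internal (-2.2929, 1.5355); octagon support 2.7071 vs apothem 0.8 → ∉ W
#5 (1, 0, 1, -1): internal (0.2929, -1.7071); octagon support 1.7071 vs apothem 0.8 → ∉ W
#6 (-1, -1, 0, 0): internal (-0.2929, -0.7071); octagon support 0.7071 vs apothem 0.8 → ∈ W
#7 (1, 1, 0, 0): internal (0.2929, 0.7071); octagon support 0.7071 vs apothem 0.8 → ∈ W

6, 7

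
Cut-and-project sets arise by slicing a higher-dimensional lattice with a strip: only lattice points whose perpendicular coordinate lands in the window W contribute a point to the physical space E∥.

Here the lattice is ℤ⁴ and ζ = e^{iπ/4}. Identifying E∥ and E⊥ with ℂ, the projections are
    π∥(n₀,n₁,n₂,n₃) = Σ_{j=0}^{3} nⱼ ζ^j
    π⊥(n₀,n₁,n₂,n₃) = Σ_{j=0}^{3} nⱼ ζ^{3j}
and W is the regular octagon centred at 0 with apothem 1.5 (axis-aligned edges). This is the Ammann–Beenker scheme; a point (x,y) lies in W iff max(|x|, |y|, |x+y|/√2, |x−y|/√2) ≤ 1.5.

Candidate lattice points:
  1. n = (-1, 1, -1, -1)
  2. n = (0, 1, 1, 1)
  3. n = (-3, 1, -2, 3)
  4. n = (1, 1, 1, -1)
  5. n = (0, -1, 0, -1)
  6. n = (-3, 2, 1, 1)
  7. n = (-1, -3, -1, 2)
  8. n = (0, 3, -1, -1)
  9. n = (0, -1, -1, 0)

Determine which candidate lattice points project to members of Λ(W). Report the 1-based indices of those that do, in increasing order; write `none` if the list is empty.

2, 4, 5, 9

π⊥(n) = n₀ + n₁ζ³ + n₂ζ⁶ + n₃ζ⁹ where ζ = e^{iπ/4}.
#1 (-1, 1, -1, -1): internal (-2.414214, 1.000000); octagon support 2.414214 vs apothem 1.5 → ∉ W
#2 (0, 1, 1, 1): internal (0.000000, 0.414214); octagon support 0.414214 vs apothem 1.5 → ∈ W
#3 (-3, 1, -2, 3): internal (-1.585786, 4.828427); octagon support 4.828427 vs apothem 1.5 → ∉ W
#4 (1, 1, 1, -1): internal (-0.414214, -1.000000); octagon support 1.000000 vs apothem 1.5 → ∈ W
#5 (0, -1, 0, -1): internal (0.000000, -1.414214); octagon support 1.414214 vs apothem 1.5 → ∈ W
#6 (-3, 2, 1, 1): internal (-3.707107, 1.121320); octagon support 3.707107 vs apothem 1.5 → ∉ W
#7 (-1, -3, -1, 2): internal (2.535534, 0.292893); octagon support 2.535534 vs apothem 1.5 → ∉ W
#8 (0, 3, -1, -1): internal (-2.828427, 2.414214); octagon support 3.707107 vs apothem 1.5 → ∉ W
#9 (0, -1, -1, 0): internal (0.707107, 0.292893); octagon support 0.707107 vs apothem 1.5 → ∈ W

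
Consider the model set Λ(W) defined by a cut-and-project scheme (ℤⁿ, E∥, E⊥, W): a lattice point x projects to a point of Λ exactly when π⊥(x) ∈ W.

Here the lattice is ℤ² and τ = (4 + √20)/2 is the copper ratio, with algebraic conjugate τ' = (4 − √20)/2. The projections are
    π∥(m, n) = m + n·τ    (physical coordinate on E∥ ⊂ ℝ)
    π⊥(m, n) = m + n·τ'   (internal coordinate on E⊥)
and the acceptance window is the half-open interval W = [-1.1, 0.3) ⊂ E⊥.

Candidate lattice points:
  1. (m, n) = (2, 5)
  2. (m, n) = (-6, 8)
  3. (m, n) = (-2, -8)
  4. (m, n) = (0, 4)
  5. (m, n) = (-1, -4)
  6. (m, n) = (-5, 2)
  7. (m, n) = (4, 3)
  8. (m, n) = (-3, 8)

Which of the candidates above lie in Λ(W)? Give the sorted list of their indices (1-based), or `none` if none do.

Compute τ' = (4−√20)/2 = -0.2361, so π⊥(m,n) = m -0.2361·n.
candidate 1: (m,n)=(2,5) → π∥ = 2+5·τ ≈ 23.1803, π⊥ = 2+5·τ' ≈ 0.8197 ∉ [-1.1, 0.3) ⇒ out
candidate 2: (m,n)=(-6,8) → π∥ = -6+8·τ ≈ 27.8885, π⊥ = -6+8·τ' ≈ -7.8885 ∉ [-1.1, 0.3) ⇒ out
candidate 3: (m,n)=(-2,-8) → π∥ = -2-8·τ ≈ -35.8885, π⊥ = -2-8·τ' ≈ -0.1115 ∈ [-1.1, 0.3) ⇒ IN Λ
candidate 4: (m,n)=(0,4) → π∥ = 0+4·τ ≈ 16.9443, π⊥ = 0+4·τ' ≈ -0.9443 ∈ [-1.1, 0.3) ⇒ IN Λ
candidate 5: (m,n)=(-1,-4) → π∥ = -1-4·τ ≈ -17.9443, π⊥ = -1-4·τ' ≈ -0.0557 ∈ [-1.1, 0.3) ⇒ IN Λ
candidate 6: (m,n)=(-5,2) → π∥ = -5+2·τ ≈ 3.4721, π⊥ = -5+2·τ' ≈ -5.4721 ∉ [-1.1, 0.3) ⇒ out
candidate 7: (m,n)=(4,3) → π∥ = 4+3·τ ≈ 16.7082, π⊥ = 4+3·τ' ≈ 3.2918 ∉ [-1.1, 0.3) ⇒ out
candidate 8: (m,n)=(-3,8) → π∥ = -3+8·τ ≈ 30.8885, π⊥ = -3+8·τ' ≈ -4.8885 ∉ [-1.1, 0.3) ⇒ out

3, 4, 5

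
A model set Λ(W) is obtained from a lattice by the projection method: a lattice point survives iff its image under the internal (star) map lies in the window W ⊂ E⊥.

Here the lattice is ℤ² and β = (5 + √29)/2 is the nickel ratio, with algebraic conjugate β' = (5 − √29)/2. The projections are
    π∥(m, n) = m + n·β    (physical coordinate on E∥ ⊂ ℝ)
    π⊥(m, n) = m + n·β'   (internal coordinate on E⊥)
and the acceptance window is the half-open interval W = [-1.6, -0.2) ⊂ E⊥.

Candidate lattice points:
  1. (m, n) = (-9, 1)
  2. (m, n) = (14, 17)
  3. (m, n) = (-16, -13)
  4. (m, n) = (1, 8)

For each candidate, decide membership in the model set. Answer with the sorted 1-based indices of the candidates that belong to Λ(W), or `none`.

4

Numerically β ≈ 5.19258 and β' = −1/β ≈ -0.19258.
candidate 1: (m,n)=(-9,1) → π∥ = -9+1·β ≈ -3.80742, π⊥ = -9+1·β' ≈ -9.19258 ∉ [-1.6, -0.2) ⇒ out
candidate 2: (m,n)=(14,17) → π∥ = 14+17·β ≈ 102.27390, π⊥ = 14+17·β' ≈ 10.72610 ∉ [-1.6, -0.2) ⇒ out
candidate 3: (m,n)=(-16,-13) → π∥ = -16-13·β ≈ -83.50357, π⊥ = -16-13·β' ≈ -13.49643 ∉ [-1.6, -0.2) ⇒ out
candidate 4: (m,n)=(1,8) → π∥ = 1+8·β ≈ 42.54066, π⊥ = 1+8·β' ≈ -0.54066 ∈ [-1.6, -0.2) ⇒ IN Λ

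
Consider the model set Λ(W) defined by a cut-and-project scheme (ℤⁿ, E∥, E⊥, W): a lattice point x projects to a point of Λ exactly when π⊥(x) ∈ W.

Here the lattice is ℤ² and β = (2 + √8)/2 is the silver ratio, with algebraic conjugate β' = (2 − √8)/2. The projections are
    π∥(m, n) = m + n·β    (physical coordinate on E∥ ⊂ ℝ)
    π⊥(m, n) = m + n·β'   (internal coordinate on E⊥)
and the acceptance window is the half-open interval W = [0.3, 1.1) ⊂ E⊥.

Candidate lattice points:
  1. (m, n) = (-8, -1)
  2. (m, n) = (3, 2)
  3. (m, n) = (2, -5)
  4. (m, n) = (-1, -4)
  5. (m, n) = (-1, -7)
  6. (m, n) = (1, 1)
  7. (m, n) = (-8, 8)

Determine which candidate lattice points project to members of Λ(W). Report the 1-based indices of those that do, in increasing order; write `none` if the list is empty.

4, 6

Compute β' = (2−√8)/2 = -0.4142, so π⊥(m,n) = m -0.4142·n.
candidate 1: (m,n)=(-8,-1) → π∥ = -8-1·β ≈ -10.4142, π⊥ = -8-1·β' ≈ -7.5858 ∉ [0.3, 1.1) ⇒ out
candidate 2: (m,n)=(3,2) → π∥ = 3+2·β ≈ 7.8284, π⊥ = 3+2·β' ≈ 2.1716 ∉ [0.3, 1.1) ⇒ out
candidate 3: (m,n)=(2,-5) → π∥ = 2-5·β ≈ -10.0711, π⊥ = 2-5·β' ≈ 4.0711 ∉ [0.3, 1.1) ⇒ out
candidate 4: (m,n)=(-1,-4) → π∥ = -1-4·β ≈ -10.6569, π⊥ = -1-4·β' ≈ 0.6569 ∈ [0.3, 1.1) ⇒ IN Λ
candidate 5: (m,n)=(-1,-7) → π∥ = -1-7·β ≈ -17.8995, π⊥ = -1-7·β' ≈ 1.8995 ∉ [0.3, 1.1) ⇒ out
candidate 6: (m,n)=(1,1) → π∥ = 1+1·β ≈ 3.4142, π⊥ = 1+1·β' ≈ 0.5858 ∈ [0.3, 1.1) ⇒ IN Λ
candidate 7: (m,n)=(-8,8) → π∥ = -8+8·β ≈ 11.3137, π⊥ = -8+8·β' ≈ -11.3137 ∉ [0.3, 1.1) ⇒ out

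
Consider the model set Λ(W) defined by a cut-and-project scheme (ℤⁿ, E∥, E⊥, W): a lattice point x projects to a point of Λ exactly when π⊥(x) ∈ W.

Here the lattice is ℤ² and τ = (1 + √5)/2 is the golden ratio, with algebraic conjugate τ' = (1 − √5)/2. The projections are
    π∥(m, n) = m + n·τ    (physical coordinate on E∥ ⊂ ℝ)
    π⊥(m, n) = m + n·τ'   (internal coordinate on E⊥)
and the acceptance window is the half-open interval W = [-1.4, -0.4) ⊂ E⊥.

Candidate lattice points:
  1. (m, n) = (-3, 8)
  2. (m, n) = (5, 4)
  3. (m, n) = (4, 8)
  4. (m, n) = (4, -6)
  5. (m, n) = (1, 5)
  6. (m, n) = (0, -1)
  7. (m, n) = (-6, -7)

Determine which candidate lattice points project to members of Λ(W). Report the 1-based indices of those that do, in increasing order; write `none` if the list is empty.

Numerically τ ≈ 1.61803 and τ' = −1/τ ≈ -0.61803.
[1] lift (-3,8): star map gives -7.94427; window check -1.4 ≤ -7.94427 < -0.4 is false → out
[2] lift (5,4): star map gives 2.52786; window check -1.4 ≤ 2.52786 < -0.4 is false → out
[3] lift (4,8): star map gives -0.94427; window check -1.4 ≤ -0.94427 < -0.4 is true → IN Λ
[4] lift (4,-6): star map gives 7.70820; window check -1.4 ≤ 7.70820 < -0.4 is false → out
[5] lift (1,5): star map gives -2.09017; window check -1.4 ≤ -2.09017 < -0.4 is false → out
[6] lift (0,-1): star map gives 0.61803; window check -1.4 ≤ 0.61803 < -0.4 is false → out
[7] lift (-6,-7): star map gives -1.67376; window check -1.4 ≤ -1.67376 < -0.4 is false → out

3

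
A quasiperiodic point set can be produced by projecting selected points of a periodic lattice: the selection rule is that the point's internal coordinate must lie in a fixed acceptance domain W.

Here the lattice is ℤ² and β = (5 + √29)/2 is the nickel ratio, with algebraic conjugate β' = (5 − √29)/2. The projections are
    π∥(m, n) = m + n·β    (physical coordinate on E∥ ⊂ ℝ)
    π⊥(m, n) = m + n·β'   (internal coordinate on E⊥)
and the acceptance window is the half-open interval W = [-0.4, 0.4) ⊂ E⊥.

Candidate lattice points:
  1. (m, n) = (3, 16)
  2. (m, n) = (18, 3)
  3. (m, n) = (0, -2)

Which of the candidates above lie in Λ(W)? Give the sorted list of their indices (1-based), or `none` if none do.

1, 3

Numerically β ≈ 5.192582 and β' = −1/β ≈ -0.192582.
#1 (3,16): internal coord 3 + (16)·β' = -0.081318; -0.081318 ∈ [-0.4, 0.4) → IN Λ
#2 (18,3): internal coord 18 + (3)·β' = +17.422253; +17.422253 ∉ [-0.4, 0.4) → out
#3 (0,-2): internal coord 0 + (-2)·β' = +0.385165; +0.385165 ∈ [-0.4, 0.4) → IN Λ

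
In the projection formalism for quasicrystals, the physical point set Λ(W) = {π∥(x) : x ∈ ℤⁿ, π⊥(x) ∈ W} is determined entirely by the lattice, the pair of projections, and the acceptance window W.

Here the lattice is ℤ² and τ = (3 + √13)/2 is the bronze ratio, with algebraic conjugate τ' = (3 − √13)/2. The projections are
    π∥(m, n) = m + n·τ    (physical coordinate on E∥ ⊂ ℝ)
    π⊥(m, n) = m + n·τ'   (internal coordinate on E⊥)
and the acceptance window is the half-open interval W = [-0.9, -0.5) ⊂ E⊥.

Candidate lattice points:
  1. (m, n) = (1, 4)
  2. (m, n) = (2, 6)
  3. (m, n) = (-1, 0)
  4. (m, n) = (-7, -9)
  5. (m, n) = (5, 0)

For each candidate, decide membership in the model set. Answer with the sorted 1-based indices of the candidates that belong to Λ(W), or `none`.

none

τ' = (3−√13)/2 ≈ -0.30278.
[1] lift (1,4): star map gives -0.21110; window check -0.9 ≤ -0.21110 < -0.5 is false → out
[2] lift (2,6): star map gives 0.18335; window check -0.9 ≤ 0.18335 < -0.5 is false → out
[3] lift (-1,0): star map gives -1.00000; window check -0.9 ≤ -1.00000 < -0.5 is false → out
[4] lift (-7,-9): star map gives -4.27502; window check -0.9 ≤ -4.27502 < -0.5 is false → out
[5] lift (5,0): star map gives 5.00000; window check -0.9 ≤ 5.00000 < -0.5 is false → out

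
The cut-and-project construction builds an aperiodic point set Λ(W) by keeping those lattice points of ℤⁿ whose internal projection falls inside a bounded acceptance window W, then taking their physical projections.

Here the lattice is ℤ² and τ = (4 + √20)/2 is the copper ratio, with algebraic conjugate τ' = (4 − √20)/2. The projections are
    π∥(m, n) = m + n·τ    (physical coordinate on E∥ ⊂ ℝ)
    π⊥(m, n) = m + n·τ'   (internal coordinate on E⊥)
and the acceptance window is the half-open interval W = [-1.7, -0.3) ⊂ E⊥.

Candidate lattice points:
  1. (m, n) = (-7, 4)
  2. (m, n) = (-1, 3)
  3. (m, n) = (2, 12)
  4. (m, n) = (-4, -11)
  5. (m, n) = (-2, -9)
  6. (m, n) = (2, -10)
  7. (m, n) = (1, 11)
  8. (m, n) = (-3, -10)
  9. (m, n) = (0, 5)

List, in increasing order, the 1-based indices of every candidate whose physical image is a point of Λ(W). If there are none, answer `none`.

3, 4, 7, 8, 9

τ' = (4−√20)/2 ≈ -0.23607.
#1 (-7,4): internal coord -7 + (4)·τ' = -7.94427; -7.94427 ∉ [-1.7, -0.3) → out
#2 (-1,3): internal coord -1 + (3)·τ' = -1.70820; -1.70820 ∉ [-1.7, -0.3) → out
#3 (2,12): internal coord 2 + (12)·τ' = -0.83282; -0.83282 ∈ [-1.7, -0.3) → IN Λ
#4 (-4,-11): internal coord -4 + (-11)·τ' = -1.40325; -1.40325 ∈ [-1.7, -0.3) → IN Λ
#5 (-2,-9): internal coord -2 + (-9)·τ' = +0.12461; +0.12461 ∉ [-1.7, -0.3) → out
#6 (2,-10): internal coord 2 + (-10)·τ' = +4.36068; +4.36068 ∉ [-1.7, -0.3) → out
#7 (1,11): internal coord 1 + (11)·τ' = -1.59675; -1.59675 ∈ [-1.7, -0.3) → IN Λ
#8 (-3,-10): internal coord -3 + (-10)·τ' = -0.63932; -0.63932 ∈ [-1.7, -0.3) → IN Λ
#9 (0,5): internal coord 0 + (5)·τ' = -1.18034; -1.18034 ∈ [-1.7, -0.3) → IN Λ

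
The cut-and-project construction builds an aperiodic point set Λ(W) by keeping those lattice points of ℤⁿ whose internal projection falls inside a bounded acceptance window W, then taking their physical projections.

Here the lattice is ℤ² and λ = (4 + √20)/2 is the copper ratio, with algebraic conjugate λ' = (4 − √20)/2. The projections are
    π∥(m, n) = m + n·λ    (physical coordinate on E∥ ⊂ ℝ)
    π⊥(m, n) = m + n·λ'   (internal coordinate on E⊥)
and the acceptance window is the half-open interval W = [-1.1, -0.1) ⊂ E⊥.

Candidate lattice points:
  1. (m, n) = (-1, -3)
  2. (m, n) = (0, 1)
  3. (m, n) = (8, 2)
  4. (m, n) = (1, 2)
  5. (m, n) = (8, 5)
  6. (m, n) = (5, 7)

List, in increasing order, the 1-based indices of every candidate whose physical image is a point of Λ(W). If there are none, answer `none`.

1, 2

λ' = (4−√20)/2 ≈ -0.23607.
[1] lift (-1,-3): star map gives -0.29180; window check -1.1 ≤ -0.29180 < -0.1 is true → IN Λ
[2] lift (0,1): star map gives -0.23607; window check -1.1 ≤ -0.23607 < -0.1 is true → IN Λ
[3] lift (8,2): star map gives 7.52786; window check -1.1 ≤ 7.52786 < -0.1 is false → out
[4] lift (1,2): star map gives 0.52786; window check -1.1 ≤ 0.52786 < -0.1 is false → out
[5] lift (8,5): star map gives 6.81966; window check -1.1 ≤ 6.81966 < -0.1 is false → out
[6] lift (5,7): star map gives 3.34752; window check -1.1 ≤ 3.34752 < -0.1 is false → out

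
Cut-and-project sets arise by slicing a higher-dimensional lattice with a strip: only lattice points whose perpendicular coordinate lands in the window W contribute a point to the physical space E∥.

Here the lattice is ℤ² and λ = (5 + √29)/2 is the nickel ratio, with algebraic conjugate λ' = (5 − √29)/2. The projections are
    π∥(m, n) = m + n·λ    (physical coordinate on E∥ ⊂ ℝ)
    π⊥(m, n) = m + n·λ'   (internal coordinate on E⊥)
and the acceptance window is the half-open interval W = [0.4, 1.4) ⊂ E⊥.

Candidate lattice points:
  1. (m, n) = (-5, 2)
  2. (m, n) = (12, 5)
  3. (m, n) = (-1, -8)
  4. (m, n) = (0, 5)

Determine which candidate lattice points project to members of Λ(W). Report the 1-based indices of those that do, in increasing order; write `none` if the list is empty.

3

Numerically λ ≈ 5.1926 and λ' = −1/λ ≈ -0.1926.
candidate 1: (m,n)=(-5,2) → π∥ = -5+2·λ ≈ 5.3852, π⊥ = -5+2·λ' ≈ -5.3852 ∉ [0.4, 1.4) ⇒ out
candidate 2: (m,n)=(12,5) → π∥ = 12+5·λ ≈ 37.9629, π⊥ = 12+5·λ' ≈ 11.0371 ∉ [0.4, 1.4) ⇒ out
candidate 3: (m,n)=(-1,-8) → π∥ = -1-8·λ ≈ -42.5407, π⊥ = -1-8·λ' ≈ 0.5407 ∈ [0.4, 1.4) ⇒ IN Λ
candidate 4: (m,n)=(0,5) → π∥ = 0+5·λ ≈ 25.9629, π⊥ = 0+5·λ' ≈ -0.9629 ∉ [0.4, 1.4) ⇒ out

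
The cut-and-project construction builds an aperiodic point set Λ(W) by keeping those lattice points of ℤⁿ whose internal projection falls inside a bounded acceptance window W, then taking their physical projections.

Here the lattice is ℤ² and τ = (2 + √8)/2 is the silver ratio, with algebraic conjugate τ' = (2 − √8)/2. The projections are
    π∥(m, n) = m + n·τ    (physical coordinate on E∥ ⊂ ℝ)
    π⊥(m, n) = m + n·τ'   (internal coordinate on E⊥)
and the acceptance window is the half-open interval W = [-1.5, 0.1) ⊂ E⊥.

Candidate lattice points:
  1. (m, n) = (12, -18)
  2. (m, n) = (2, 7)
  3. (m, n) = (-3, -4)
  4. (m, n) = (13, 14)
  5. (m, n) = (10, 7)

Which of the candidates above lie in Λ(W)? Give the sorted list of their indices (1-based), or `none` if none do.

2, 3

Numerically τ ≈ 2.4142 and τ' = −1/τ ≈ -0.4142.
candidate 1: (m,n)=(12,-18) → π∥ = 12-18·τ ≈ -31.4558, π⊥ = 12-18·τ' ≈ 19.4558 ∉ [-1.5, 0.1) ⇒ out
candidate 2: (m,n)=(2,7) → π∥ = 2+7·τ ≈ 18.8995, π⊥ = 2+7·τ' ≈ -0.8995 ∈ [-1.5, 0.1) ⇒ IN Λ
candidate 3: (m,n)=(-3,-4) → π∥ = -3-4·τ ≈ -12.6569, π⊥ = -3-4·τ' ≈ -1.3431 ∈ [-1.5, 0.1) ⇒ IN Λ
candidate 4: (m,n)=(13,14) → π∥ = 13+14·τ ≈ 46.7990, π⊥ = 13+14·τ' ≈ 7.2010 ∉ [-1.5, 0.1) ⇒ out
candidate 5: (m,n)=(10,7) → π∥ = 10+7·τ ≈ 26.8995, π⊥ = 10+7·τ' ≈ 7.1005 ∉ [-1.5, 0.1) ⇒ out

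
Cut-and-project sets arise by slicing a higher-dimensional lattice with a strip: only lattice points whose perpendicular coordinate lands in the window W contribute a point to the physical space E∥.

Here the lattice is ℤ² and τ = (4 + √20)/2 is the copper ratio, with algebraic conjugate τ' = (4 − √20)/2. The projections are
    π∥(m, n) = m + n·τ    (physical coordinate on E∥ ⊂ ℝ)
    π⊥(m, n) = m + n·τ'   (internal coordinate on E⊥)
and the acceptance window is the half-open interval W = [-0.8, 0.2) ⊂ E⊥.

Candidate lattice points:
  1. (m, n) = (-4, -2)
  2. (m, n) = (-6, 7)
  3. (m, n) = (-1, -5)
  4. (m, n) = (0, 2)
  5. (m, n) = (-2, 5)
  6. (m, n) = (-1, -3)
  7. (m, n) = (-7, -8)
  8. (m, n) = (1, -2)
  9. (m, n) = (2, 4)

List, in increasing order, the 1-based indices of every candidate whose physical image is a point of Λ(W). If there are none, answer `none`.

τ' = (4−√20)/2 ≈ -0.23607.
candidate 1: (m,n)=(-4,-2) → π∥ = -4-2·τ ≈ -12.47214, π⊥ = -4-2·τ' ≈ -3.52786 ∉ [-0.8, 0.2) ⇒ out
candidate 2: (m,n)=(-6,7) → π∥ = -6+7·τ ≈ 23.65248, π⊥ = -6+7·τ' ≈ -7.65248 ∉ [-0.8, 0.2) ⇒ out
candidate 3: (m,n)=(-1,-5) → π∥ = -1-5·τ ≈ -22.18034, π⊥ = -1-5·τ' ≈ 0.18034 ∈ [-0.8, 0.2) ⇒ IN Λ
candidate 4: (m,n)=(0,2) → π∥ = 0+2·τ ≈ 8.47214, π⊥ = 0+2·τ' ≈ -0.47214 ∈ [-0.8, 0.2) ⇒ IN Λ
candidate 5: (m,n)=(-2,5) → π∥ = -2+5·τ ≈ 19.18034, π⊥ = -2+5·τ' ≈ -3.18034 ∉ [-0.8, 0.2) ⇒ out
candidate 6: (m,n)=(-1,-3) → π∥ = -1-3·τ ≈ -13.70820, π⊥ = -1-3·τ' ≈ -0.29180 ∈ [-0.8, 0.2) ⇒ IN Λ
candidate 7: (m,n)=(-7,-8) → π∥ = -7-8·τ ≈ -40.88854, π⊥ = -7-8·τ' ≈ -5.11146 ∉ [-0.8, 0.2) ⇒ out
candidate 8: (m,n)=(1,-2) → π∥ = 1-2·τ ≈ -7.47214, π⊥ = 1-2·τ' ≈ 1.47214 ∉ [-0.8, 0.2) ⇒ out
candidate 9: (m,n)=(2,4) → π∥ = 2+4·τ ≈ 18.94427, π⊥ = 2+4·τ' ≈ 1.05573 ∉ [-0.8, 0.2) ⇒ out

3, 4, 6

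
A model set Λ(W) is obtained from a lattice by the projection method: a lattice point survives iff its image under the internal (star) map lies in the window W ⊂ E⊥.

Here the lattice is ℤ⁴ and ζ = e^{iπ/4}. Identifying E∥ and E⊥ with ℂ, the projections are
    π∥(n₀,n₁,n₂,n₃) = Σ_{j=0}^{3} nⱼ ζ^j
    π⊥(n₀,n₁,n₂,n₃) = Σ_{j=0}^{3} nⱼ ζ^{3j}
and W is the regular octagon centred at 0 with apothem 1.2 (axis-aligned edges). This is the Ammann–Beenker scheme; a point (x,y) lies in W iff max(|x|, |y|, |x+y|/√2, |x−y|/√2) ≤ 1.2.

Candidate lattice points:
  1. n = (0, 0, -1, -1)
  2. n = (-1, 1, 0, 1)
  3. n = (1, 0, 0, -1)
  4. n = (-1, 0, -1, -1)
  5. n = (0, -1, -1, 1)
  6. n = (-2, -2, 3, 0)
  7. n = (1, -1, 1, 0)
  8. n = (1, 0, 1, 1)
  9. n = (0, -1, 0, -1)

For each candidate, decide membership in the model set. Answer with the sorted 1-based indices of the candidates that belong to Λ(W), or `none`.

1, 3

With ζ = e^{iπ/4} the internal vectors are ζ^0,ζ^3,ζ^6,ζ^9.
#1 (0, 0, -1, -1): internal (-0.707107, 0.292893); octagon support 0.707107 vs apothem 1.2 → ∈ W
#2 (-1, 1, 0, 1): internal (-1.000000, 1.414214); octagon support 1.707107 vs apothem 1.2 → ∉ W
#3 (1, 0, 0, -1): internal (0.292893, -0.707107); octagon support 0.707107 vs apothem 1.2 → ∈ W
#4 (-1, 0, -1, -1): internal (-1.707107, 0.292893); octagon support 1.707107 vs apothem 1.2 → ∉ W
#5 (0, -1, -1, 1): internal (1.414214, 1.000000); octagon support 1.707107 vs apothem 1.2 → ∉ W
#6 (-2, -2, 3, 0): internal (-0.585786, -4.414214); octagon support 4.414214 vs apothem 1.2 → ∉ W
#7 (1, -1, 1, 0): internal (1.707107, -1.707107); octagon support 2.414214 vs apothem 1.2 → ∉ W
#8 (1, 0, 1, 1): internal (1.707107, -0.292893); octagon support 1.707107 vs apothem 1.2 → ∉ W
#9 (0, -1, 0, -1): internal (0.000000, -1.414214); octagon support 1.414214 vs apothem 1.2 → ∉ W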